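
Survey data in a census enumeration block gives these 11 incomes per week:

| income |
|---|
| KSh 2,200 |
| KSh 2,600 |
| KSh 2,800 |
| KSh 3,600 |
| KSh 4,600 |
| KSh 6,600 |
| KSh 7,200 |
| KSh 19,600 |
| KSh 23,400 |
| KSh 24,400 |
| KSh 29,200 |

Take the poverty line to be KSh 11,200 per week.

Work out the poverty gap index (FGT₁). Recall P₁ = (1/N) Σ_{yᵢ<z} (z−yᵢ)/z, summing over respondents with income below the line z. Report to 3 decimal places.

Poor units: KSh 2,200, KSh 2,600, KSh 2,800, KSh 3,600, KSh 4,600, KSh 6,600, KSh 7,200 (q = 7 of N = 11).
Relative gaps: (11200−2200)/11200 = 0.8036; (11200−2600)/11200 = 0.7679; (11200−2800)/11200 = 0.7500; (11200−3600)/11200 = 0.6786; (11200−4600)/11200 = 0.5893; (11200−6600)/11200 = 0.4107; (11200−7200)/11200 = 0.3571.
Σ = 4.357143. Dividing by the full population N = 11 gives P₁ = 0.396.

0.396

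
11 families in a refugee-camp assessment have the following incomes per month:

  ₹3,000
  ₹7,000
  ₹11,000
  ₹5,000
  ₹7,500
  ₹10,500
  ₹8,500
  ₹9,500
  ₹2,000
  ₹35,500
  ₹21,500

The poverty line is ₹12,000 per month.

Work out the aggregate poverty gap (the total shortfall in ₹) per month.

₹44,000

Below the line: ₹2,000, ₹3,000, ₹5,000, ₹7,000, ₹7,500, ₹8,500, ₹9,500, ₹10,500, ₹11,000 (q = 9 of N = 11).
Individual gaps: 12000−2000 = 10000; 12000−3000 = 9000; 12000−5000 = 7000; 12000−7000 = 5000; 12000−7500 = 4500; 12000−8500 = 3500; 12000−9500 = 2500; 12000−10500 = 1500; 12000−11000 = 1000.
Aggregate gap = ₹44,000.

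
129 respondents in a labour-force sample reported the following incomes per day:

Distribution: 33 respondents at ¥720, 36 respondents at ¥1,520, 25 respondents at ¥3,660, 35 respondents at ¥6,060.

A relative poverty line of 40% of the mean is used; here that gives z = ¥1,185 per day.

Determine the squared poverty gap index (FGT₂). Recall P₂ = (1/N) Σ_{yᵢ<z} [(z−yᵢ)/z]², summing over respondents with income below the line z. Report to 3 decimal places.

Below z: 33×¥720 (q = 33 of N = 129).
Relative gaps: (1185−720)/1185 = 0.3924 (×33).
Squared: 0.1540 (×33).
Sum = 5.081397; P₂ = 5.081397 / 129 = 0.039.

0.039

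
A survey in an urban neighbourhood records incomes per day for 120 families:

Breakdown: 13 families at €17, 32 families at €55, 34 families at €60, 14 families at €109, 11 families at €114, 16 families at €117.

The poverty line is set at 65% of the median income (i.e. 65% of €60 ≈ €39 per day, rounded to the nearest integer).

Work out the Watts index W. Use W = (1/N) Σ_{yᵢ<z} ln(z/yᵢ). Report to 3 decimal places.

Poor units: 13×€17 (q = 13 of N = 120).
Log shortfalls: ln(39/17) = 0.8303 (×13).
W = 10.794528 / 120 = 0.090.

0.090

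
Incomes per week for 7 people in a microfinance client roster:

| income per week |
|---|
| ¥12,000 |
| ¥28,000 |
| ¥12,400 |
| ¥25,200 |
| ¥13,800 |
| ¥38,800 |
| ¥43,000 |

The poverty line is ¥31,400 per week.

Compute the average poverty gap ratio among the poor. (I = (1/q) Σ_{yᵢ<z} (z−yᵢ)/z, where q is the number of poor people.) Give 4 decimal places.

Incomes under z: ¥12,000, ¥12,400, ¥13,800, ¥25,200, ¥28,000 (q = 5 of N = 7).
Relative gaps: 0.6178, 0.6051, 0.5605, 0.1975, 0.1083; sum = 2.089172.
The income-gap ratio divides by q (the poor only): 2.089172 / 5 = 0.4178.

0.4178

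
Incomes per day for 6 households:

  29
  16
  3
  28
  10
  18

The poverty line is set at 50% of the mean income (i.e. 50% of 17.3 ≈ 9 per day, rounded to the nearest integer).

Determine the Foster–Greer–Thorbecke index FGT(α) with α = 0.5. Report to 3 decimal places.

0.136

Below z: 3 (q = 1 of N = 6).
Shortfall ratios: (9−3)/9 = 0.6667.
Raised to α = 0.5: 0.81650.
Sum = 0.816497; FGT(0.5) = 0.816497 / 6 = 0.136.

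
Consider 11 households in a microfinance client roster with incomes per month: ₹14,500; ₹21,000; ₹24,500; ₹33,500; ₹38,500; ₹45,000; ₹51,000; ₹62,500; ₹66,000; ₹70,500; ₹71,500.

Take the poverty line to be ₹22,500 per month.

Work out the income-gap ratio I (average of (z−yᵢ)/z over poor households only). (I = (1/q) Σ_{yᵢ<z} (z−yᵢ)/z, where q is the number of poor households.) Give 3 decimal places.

0.211

Below the line: ₹14,500, ₹21,000 (q = 2 of N = 11).
Relative gaps: 0.3556, 0.0667; sum = 0.422222.
The income-gap ratio divides by q (the poor only): 0.422222 / 2 = 0.211.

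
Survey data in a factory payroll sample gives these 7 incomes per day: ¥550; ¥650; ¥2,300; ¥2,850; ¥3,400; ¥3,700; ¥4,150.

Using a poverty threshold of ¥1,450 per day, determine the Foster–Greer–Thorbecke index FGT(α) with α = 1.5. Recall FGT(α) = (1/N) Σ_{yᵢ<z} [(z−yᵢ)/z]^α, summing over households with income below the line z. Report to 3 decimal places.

0.128

Below z: ¥550, ¥650 (q = 2 of N = 7).
Relative gaps: (1450−550)/1450 = 0.6207; (1450−650)/1450 = 0.5517.
Raised to α = 1.5: 0.48900; 0.40981.
Sum = 0.898814; FGT(1.5) = 0.898814 / 7 = 0.128.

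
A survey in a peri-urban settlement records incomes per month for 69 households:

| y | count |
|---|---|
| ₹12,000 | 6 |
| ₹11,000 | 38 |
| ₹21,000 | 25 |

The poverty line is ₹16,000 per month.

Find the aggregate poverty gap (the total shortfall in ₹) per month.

₹214,000

Below the line: 38×₹11,000, 6×₹12,000 (q = 44 of N = 69).
Individual gaps: 38×(16000−11000) = 190000; 6×(16000−12000) = 24000.
Aggregate gap = ₹214,000.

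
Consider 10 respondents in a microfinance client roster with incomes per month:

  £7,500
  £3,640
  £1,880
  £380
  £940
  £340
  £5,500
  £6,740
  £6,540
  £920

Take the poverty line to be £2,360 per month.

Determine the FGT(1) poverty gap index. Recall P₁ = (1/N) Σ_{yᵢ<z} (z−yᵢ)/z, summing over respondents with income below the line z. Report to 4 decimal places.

0.3110

Incomes under z: £340, £380, £920, £940, £1,880 (q = 5 of N = 10).
Relative gaps: (2360−340)/2360 = 0.8559; (2360−380)/2360 = 0.8390; (2360−920)/2360 = 0.6102; (2360−940)/2360 = 0.6017; (2360−1880)/2360 = 0.2034.
Σ = 3.110169. Dividing by the full population N = 10 gives P₁ = 0.3110.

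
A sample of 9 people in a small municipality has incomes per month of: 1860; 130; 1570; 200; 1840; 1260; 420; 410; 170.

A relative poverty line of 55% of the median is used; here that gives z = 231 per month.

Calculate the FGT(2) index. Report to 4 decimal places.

0.0310

Below the line: 130, 170, 200 (q = 3 of N = 9).
Gap ratios (z−y)/z: (231−130)/231 = 0.4372; (231−170)/231 = 0.2641; (231−200)/231 = 0.1342.
Squared: 0.1912; 0.0697; 0.0180.
Sum = 0.278912; P₂ = 0.278912 / 9 = 0.0310.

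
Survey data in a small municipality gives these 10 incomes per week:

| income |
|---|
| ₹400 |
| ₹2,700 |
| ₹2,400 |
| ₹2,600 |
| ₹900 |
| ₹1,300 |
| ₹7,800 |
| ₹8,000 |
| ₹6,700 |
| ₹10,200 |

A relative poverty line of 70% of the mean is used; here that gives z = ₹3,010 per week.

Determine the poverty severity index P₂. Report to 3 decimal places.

Incomes under z: ₹400, ₹900, ₹1,300, ₹2,400, ₹2,600, ₹2,700 (q = 6 of N = 10).
Gap ratios (z−y)/z: (3010−400)/3010 = 0.8671; (3010−900)/3010 = 0.7010; (3010−1300)/3010 = 0.5681; (3010−2400)/3010 = 0.2027; (3010−2600)/3010 = 0.1362; (3010−2700)/3010 = 0.1030.
Squared: 0.7519; 0.4914; 0.3227; 0.0411; 0.0186; 0.0106.
Sum = 1.636251; P₂ = 1.636251 / 10 = 0.164.

0.164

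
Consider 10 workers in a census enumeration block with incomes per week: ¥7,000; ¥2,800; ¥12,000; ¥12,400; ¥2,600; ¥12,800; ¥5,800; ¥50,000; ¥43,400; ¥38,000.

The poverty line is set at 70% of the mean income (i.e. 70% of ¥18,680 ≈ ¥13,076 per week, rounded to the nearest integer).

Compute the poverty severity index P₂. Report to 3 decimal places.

0.179

Below z: ¥2,600, ¥2,800, ¥5,800, ¥7,000, ¥12,000, ¥12,400, ¥12,800 (q = 7 of N = 10).
Shortfall ratios: (13076−2600)/13076 = 0.8012; (13076−2800)/13076 = 0.7859; (13076−5800)/13076 = 0.5564; (13076−7000)/13076 = 0.4647; (13076−12000)/13076 = 0.0823; (13076−12400)/13076 = 0.0517; (13076−12800)/13076 = 0.0211.
Squared: 0.6419; 0.6176; 0.3096; 0.2159; 0.0068; 0.0027; 0.0004.
Sum = 1.794879; P₂ = 1.794879 / 10 = 0.179.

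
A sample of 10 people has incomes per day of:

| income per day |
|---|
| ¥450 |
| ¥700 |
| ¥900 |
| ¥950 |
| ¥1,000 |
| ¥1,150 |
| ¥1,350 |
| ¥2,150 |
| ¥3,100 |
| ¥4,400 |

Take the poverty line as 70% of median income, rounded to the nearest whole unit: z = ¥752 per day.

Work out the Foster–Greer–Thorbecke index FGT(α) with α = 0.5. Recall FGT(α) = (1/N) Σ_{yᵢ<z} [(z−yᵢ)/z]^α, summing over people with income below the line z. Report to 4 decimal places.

Poor units: ¥450, ¥700 (q = 2 of N = 10).
Normalized shortfalls: (752−450)/752 = 0.4016; (752−700)/752 = 0.0691.
Raised to α = 0.5: 0.63372; 0.26296.
Sum = 0.896678; FGT(0.5) = 0.896678 / 10 = 0.0897.

0.0897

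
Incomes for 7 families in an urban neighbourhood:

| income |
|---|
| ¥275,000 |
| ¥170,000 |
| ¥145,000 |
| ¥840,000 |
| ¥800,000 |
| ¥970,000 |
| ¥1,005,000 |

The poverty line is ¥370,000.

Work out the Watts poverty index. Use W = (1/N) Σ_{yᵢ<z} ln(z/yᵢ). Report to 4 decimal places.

0.2873

Incomes under z: ¥145,000, ¥170,000, ¥275,000 (q = 3 of N = 7).
Log gaps: ln(370000/145000) = 0.9368; ln(370000/170000) = 0.7777; ln(370000/275000) = 0.2967.
W = 2.011206 / 7 = 0.2873.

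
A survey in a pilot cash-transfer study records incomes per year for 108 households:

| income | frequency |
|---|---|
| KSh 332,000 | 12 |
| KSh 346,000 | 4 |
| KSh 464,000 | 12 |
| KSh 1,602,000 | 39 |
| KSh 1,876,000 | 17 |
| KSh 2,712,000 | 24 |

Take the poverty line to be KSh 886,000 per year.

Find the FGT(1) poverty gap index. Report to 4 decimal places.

0.1450

Incomes under z: 12×KSh 332,000, 4×KSh 346,000, 12×KSh 464,000 (q = 28 of N = 108).
Shortfall ratios: (886000−332000)/886000 = 0.6253 (×12); (886000−346000)/886000 = 0.6095 (×4); (886000−464000)/886000 = 0.4763 (×12).
Σ = 15.656885. Dividing by the full population N = 108 gives P₁ = 0.1450.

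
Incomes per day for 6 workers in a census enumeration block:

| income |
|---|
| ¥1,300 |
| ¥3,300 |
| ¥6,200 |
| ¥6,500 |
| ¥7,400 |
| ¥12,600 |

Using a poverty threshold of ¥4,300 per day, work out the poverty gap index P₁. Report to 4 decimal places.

0.1550

Below the line: ¥1,300, ¥3,300 (q = 2 of N = 6).
Gap ratios (z−y)/z: (4300−1300)/4300 = 0.6977; (4300−3300)/4300 = 0.2326.
Sum of shortfalls = 0.930233; P₁ averages over all N: 0.930233 / 6 = 0.1550.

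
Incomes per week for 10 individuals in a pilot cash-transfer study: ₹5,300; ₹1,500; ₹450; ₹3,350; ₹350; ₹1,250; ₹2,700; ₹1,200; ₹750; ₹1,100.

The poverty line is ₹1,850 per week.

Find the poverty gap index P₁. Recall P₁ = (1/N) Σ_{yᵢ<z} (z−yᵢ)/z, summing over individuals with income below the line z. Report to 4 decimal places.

Below z: ₹350, ₹450, ₹750, ₹1,100, ₹1,200, ₹1,250, ₹1,500 (q = 7 of N = 10).
Shortfall ratios: (1850−350)/1850 = 0.8108; (1850−450)/1850 = 0.7568; (1850−750)/1850 = 0.5946; (1850−1100)/1850 = 0.4054; (1850−1200)/1850 = 0.3514; (1850−1250)/1850 = 0.3243; (1850−1500)/1850 = 0.1892.
Sum of shortfalls = 3.432432; P₁ averages over all N: 3.432432 / 10 = 0.3432.

0.3432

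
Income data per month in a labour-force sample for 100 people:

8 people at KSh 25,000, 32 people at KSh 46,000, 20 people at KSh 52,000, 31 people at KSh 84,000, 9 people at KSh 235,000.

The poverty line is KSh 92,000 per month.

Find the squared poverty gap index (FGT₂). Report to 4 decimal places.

Below the line: 8×KSh 25,000, 32×KSh 46,000, 20×KSh 52,000, 31×KSh 84,000 (q = 91 of N = 100).
Normalized shortfalls: (92000−25000)/92000 = 0.7283 (×8); (92000−46000)/92000 = 0.5000 (×32); (92000−52000)/92000 = 0.4348 (×20); (92000−84000)/92000 = 0.0870 (×31).
Squared: 0.5304 (×8); 0.2500 (×32); 0.1890 (×20); 0.0076 (×31).
Sum = 16.258034; P₂ = 16.258034 / 100 = 0.1626.

0.1626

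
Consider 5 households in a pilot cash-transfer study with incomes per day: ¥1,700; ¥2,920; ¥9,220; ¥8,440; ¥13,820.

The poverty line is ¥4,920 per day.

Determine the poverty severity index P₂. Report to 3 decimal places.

Incomes under z: ¥1,700, ¥2,920 (q = 2 of N = 5).
Gap ratios (z−y)/z: (4920−1700)/4920 = 0.6545; (4920−2920)/4920 = 0.4065.
Squared: 0.4283; 0.1652.
Sum = 0.593579; P₂ = 0.593579 / 5 = 0.119.

0.119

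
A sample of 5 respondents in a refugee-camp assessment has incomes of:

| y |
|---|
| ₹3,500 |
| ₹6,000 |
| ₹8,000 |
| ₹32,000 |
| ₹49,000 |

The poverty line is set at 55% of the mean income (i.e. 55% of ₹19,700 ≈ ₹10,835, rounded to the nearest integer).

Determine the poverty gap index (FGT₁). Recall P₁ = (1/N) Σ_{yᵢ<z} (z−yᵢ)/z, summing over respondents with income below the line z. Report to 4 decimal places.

Below the line: ₹3,500, ₹6,000, ₹8,000 (q = 3 of N = 5).
Normalized shortfalls: (10835−3500)/10835 = 0.6770; (10835−6000)/10835 = 0.4462; (10835−8000)/10835 = 0.2617.
Sum of shortfalls = 1.384864; P₁ averages over all N: 1.384864 / 5 = 0.2770.

0.2770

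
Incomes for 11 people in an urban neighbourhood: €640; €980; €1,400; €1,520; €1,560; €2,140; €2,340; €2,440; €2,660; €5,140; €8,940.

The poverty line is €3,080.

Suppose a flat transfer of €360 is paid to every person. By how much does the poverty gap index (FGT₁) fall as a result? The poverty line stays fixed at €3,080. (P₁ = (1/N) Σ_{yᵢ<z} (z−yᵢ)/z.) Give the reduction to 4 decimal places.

Before: below the line — €640, €980, €1,400, €1,520, €1,560, €2,140, €2,340, €2,440, €2,660; poverty gap index (FGT₁) = 0.355372.
After the €360 transfer: below the line — €1,000, €1,340, €1,760, €1,880, €1,920, €2,500, €2,700, €2,800, €3,020; poverty gap index (FGT₁) = 0.259740.
Reduction = 0.355372 − 0.259740 = 0.0956.

0.0956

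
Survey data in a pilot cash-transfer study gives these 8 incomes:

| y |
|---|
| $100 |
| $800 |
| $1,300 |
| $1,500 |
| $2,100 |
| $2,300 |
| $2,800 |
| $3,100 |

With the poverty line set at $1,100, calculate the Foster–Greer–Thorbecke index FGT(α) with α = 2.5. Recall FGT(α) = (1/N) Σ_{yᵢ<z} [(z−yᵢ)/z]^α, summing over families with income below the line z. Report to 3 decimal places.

0.103

Below the line: $100, $800 (q = 2 of N = 8).
Gap ratios (z−y)/z: (1100−100)/1100 = 0.9091; (1100−800)/1100 = 0.2727.
Raised to α = 2.5: 0.78799; 0.03884.
Sum = 0.826829; FGT(2.5) = 0.826829 / 8 = 0.103.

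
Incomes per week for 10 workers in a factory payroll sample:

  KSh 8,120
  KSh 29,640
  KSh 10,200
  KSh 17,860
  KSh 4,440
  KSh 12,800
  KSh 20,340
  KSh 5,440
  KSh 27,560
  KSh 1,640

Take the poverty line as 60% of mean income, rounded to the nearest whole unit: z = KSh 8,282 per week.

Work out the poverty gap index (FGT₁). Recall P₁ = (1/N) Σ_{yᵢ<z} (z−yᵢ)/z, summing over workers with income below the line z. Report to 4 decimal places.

Below the line: KSh 1,640, KSh 4,440, KSh 5,440, KSh 8,120 (q = 4 of N = 10).
Normalized shortfalls: (8282−1640)/8282 = 0.8020; (8282−4440)/8282 = 0.4639; (8282−5440)/8282 = 0.3432; (8282−8120)/8282 = 0.0196.
Σ = 1.628592. Dividing by the full population N = 10 gives P₁ = 0.1629.

0.1629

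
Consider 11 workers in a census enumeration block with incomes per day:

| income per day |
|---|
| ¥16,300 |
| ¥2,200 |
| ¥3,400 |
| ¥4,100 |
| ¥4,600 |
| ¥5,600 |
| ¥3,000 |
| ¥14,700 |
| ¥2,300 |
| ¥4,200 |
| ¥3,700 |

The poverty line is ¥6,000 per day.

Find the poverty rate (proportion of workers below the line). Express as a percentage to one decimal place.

81.8%

9 of the 11 workers have income below ¥6,000.
H = 9/11 = 81.8%.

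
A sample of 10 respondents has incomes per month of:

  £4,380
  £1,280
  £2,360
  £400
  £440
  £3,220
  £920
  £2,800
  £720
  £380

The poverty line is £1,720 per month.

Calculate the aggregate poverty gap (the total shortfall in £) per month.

Incomes under z: £380, £400, £440, £720, £920, £1,280 (q = 6 of N = 10).
Individual gaps: 1720−380 = 1340; 1720−400 = 1320; 1720−440 = 1280; 1720−720 = 1000; 1720−920 = 800; 1720−1280 = 440.
Aggregate gap = £6,180.

£6,180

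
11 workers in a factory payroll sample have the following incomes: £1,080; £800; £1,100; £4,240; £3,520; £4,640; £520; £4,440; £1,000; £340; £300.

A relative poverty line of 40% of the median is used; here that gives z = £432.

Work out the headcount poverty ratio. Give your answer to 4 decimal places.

2 of the 11 workers have income below £432.
H = 2/11 = 0.1818.

0.1818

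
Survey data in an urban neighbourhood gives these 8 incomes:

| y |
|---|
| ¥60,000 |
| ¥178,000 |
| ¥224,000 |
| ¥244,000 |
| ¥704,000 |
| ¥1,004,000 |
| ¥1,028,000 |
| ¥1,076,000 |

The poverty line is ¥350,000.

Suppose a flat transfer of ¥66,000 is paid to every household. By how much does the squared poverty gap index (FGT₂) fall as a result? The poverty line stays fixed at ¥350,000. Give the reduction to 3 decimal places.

0.076

Before: below the line — ¥60,000, ¥178,000, ¥224,000, ¥244,000; squared poverty gap index (FGT₂) = 0.14367.
After the ¥66,000 transfer: below the line — ¥126,000, ¥244,000, ¥290,000, ¥310,000; squared poverty gap index (FGT₂) = 0.06797.
Reduction = 0.14367 − 0.06797 = 0.076.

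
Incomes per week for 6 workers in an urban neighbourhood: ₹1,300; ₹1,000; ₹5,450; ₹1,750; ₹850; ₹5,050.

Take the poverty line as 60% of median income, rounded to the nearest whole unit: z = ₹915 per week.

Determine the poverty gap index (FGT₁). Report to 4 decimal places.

0.0118

Incomes under z: ₹850 (q = 1 of N = 6).
Gap ratios (z−y)/z: (915−850)/915 = 0.0710.
Sum of shortfalls = 0.071038; P₁ averages over all N: 0.071038 / 6 = 0.0118.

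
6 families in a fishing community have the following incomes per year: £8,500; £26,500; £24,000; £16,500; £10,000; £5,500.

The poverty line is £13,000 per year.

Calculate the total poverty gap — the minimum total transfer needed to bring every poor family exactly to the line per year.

Poor units: £5,500, £8,500, £10,000 (q = 3 of N = 6).
Individual gaps: 13000−5500 = 7500; 13000−8500 = 4500; 13000−10000 = 3000.
Aggregate gap = £15,000.

£15,000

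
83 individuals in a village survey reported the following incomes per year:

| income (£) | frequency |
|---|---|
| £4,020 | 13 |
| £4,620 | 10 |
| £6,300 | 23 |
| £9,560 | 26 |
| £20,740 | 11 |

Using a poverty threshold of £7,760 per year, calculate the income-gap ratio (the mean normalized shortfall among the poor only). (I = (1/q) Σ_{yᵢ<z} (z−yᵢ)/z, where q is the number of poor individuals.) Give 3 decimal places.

Poor units: 13×£4,020, 10×£4,620, 23×£6,300 (q = 46 of N = 83).
Shortfall ratios (z−y)/z: 0.4820 (×13), 0.4046 (×10), 0.1881 (×23); sum = 14.639175.
The income-gap ratio divides by q (the poor only): 14.639175 / 46 = 0.318.

0.318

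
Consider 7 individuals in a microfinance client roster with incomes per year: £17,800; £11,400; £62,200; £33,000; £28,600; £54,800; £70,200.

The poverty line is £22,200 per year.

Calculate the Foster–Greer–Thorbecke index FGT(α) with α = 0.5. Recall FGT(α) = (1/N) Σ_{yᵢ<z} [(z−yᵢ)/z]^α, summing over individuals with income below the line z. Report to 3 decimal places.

0.163

Below z: £11,400, £17,800 (q = 2 of N = 7).
Gap ratios (z−y)/z: (22200−11400)/22200 = 0.4865; (22200−17800)/22200 = 0.1982.
Raised to α = 0.5: 0.69749; 0.44519.
Sum = 1.142680; FGT(0.5) = 1.142680 / 7 = 0.163.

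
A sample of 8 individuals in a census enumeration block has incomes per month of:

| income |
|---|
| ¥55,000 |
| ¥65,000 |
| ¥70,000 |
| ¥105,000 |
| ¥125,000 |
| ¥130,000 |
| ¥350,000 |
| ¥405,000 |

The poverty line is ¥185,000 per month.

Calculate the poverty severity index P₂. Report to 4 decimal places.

0.2102

Below the line: ¥55,000, ¥65,000, ¥70,000, ¥105,000, ¥125,000, ¥130,000 (q = 6 of N = 8).
Gap ratios (z−y)/z: (185000−55000)/185000 = 0.7027; (185000−65000)/185000 = 0.6486; (185000−70000)/185000 = 0.6216; (185000−105000)/185000 = 0.4324; (185000−125000)/185000 = 0.3243; (185000−130000)/185000 = 0.2973.
Squared: 0.4938; 0.4207; 0.3864; 0.1870; 0.1052; 0.0884.
Sum = 1.681519; P₂ = 1.681519 / 8 = 0.2102.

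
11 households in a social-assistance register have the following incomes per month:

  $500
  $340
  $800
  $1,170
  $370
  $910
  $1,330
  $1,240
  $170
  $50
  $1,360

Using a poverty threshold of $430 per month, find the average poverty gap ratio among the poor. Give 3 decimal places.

Below the line: $50, $170, $340, $370 (q = 4 of N = 11).
Relative gaps: 0.8837, 0.6047, 0.2093, 0.1395; sum = 1.837209.
The income-gap ratio divides by q (the poor only): 1.837209 / 4 = 0.459.

0.459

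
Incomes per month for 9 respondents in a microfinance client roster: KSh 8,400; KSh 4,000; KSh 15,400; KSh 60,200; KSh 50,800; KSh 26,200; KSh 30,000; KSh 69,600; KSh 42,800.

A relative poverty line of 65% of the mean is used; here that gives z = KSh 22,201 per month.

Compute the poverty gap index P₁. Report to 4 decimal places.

Below the line: KSh 4,000, KSh 8,400, KSh 15,400 (q = 3 of N = 9).
Gap ratios (z−y)/z: (22201−4000)/22201 = 0.8198; (22201−8400)/22201 = 0.6216; (22201−15400)/22201 = 0.3063.
Σ = 1.747804. Dividing by the full population N = 9 gives P₁ = 0.1942.

0.1942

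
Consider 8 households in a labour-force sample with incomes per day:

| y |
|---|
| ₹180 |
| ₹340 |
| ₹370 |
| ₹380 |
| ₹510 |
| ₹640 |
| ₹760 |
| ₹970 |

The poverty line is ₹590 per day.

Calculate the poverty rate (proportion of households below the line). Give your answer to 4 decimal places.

5 of the 8 households have income below ₹590.
H = 5/8 = 0.6250.

0.6250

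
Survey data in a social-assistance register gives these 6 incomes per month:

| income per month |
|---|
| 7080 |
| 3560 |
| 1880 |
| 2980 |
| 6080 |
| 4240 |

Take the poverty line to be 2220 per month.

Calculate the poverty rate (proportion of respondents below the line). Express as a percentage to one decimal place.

1 of the 6 respondents have income below 2220.
H = 1/6 = 16.7%.

16.7%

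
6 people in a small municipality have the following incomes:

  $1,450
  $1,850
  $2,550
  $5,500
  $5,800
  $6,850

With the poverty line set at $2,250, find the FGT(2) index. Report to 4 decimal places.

0.0263

Poor units: $1,450, $1,850 (q = 2 of N = 6).
Normalized shortfalls: (2250−1450)/2250 = 0.3556; (2250−1850)/2250 = 0.1778.
Squared: 0.1264; 0.0316.
Sum = 0.158025; P₂ = 0.158025 / 6 = 0.0263.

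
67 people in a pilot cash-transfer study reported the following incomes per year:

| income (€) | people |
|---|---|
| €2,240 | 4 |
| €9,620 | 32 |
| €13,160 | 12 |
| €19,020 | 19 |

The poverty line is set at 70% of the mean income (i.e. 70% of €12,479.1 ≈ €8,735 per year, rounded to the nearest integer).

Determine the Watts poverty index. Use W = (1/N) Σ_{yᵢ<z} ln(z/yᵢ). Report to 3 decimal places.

Incomes under z: 4×€2,240 (q = 4 of N = 67).
Log gaps: ln(8735/2240) = 1.3609 (×4).
W = 5.443448 / 67 = 0.081.

0.081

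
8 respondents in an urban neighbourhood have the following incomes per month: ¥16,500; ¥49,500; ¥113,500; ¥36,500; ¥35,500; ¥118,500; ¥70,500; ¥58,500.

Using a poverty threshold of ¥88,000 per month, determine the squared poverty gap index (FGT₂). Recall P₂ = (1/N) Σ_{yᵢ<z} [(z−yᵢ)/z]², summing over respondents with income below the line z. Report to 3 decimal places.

0.213

Below the line: ¥16,500, ¥35,500, ¥36,500, ¥49,500, ¥58,500, ¥70,500 (q = 6 of N = 8).
Shortfall ratios: (88000−16500)/88000 = 0.8125; (88000−35500)/88000 = 0.5966; (88000−36500)/88000 = 0.5852; (88000−49500)/88000 = 0.4375; (88000−58500)/88000 = 0.3352; (88000−70500)/88000 = 0.1989.
Squared: 0.6602; 0.3559; 0.3425; 0.1914; 0.1124; 0.0395.
Sum = 1.701898; P₂ = 1.701898 / 8 = 0.213.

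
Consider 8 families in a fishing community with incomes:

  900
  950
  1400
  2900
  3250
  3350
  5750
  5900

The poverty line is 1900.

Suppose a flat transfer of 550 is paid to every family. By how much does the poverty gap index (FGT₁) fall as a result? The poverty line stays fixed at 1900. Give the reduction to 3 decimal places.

0.105

Before: below the line — 900, 950, 1400; poverty gap index (FGT₁) = 0.16118.
After the 550 transfer: below the line — 1450, 1500; poverty gap index (FGT₁) = 0.05592.
Reduction = 0.16118 − 0.05592 = 0.105.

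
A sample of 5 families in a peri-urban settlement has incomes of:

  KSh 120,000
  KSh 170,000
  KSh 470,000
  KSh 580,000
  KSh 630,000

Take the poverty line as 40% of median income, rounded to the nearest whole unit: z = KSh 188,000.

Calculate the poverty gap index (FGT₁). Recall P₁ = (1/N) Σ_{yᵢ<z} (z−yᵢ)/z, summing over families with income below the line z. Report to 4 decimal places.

0.0915

Below z: KSh 120,000, KSh 170,000 (q = 2 of N = 5).
Shortfall ratios: (188000−120000)/188000 = 0.3617; (188000−170000)/188000 = 0.0957.
Σ = 0.457447. Dividing by the full population N = 5 gives P₁ = 0.0915.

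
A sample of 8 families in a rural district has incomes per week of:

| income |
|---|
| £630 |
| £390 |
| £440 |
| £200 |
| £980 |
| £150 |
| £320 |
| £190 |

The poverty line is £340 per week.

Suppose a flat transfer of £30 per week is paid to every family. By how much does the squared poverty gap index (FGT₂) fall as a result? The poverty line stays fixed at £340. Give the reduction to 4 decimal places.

Before: below the line — £150, £190, £200, £320; squared poverty gap index (FGT₂) = 0.084991.
After the £30 transfer: below the line — £180, £220, £230; squared poverty gap index (FGT₂) = 0.056337.
Reduction = 0.084991 − 0.056337 = 0.0287.

0.0287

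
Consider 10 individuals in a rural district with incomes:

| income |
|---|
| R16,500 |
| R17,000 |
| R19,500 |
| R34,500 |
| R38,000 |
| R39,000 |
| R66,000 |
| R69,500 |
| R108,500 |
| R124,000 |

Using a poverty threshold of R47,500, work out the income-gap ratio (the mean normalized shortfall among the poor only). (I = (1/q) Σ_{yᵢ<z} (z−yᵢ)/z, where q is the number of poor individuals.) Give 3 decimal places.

Below z: R16,500, R17,000, R19,500, R34,500, R38,000, R39,000 (q = 6 of N = 10).
Shortfall ratios (z−y)/z: 0.6526, 0.6421, 0.5895, 0.2737, 0.2000, 0.1789; sum = 2.536842.
The income-gap ratio divides by q (the poor only): 2.536842 / 6 = 0.423.

0.423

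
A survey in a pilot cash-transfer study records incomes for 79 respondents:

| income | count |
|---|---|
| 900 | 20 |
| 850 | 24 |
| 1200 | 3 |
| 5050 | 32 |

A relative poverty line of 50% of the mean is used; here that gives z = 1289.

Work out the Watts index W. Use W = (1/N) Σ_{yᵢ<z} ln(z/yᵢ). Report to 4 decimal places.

0.2202

Below the line: 24×850, 20×900, 3×1200 (q = 47 of N = 79).
Log shortfalls: ln(1289/850) = 0.4164 (×24); ln(1289/900) = 0.3592 (×20); ln(1289/1200) = 0.0715 (×3).
W = 17.392436 / 79 = 0.2202.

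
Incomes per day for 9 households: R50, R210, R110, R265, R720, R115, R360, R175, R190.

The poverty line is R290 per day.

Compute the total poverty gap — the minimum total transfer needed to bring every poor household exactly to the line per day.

Poor units: R50, R110, R115, R175, R190, R210, R265 (q = 7 of N = 9).
Individual gaps: 290−50 = 240; 290−110 = 180; 290−115 = 175; 290−175 = 115; 290−190 = 100; 290−210 = 80; 290−265 = 25.
Aggregate gap = R915.

R915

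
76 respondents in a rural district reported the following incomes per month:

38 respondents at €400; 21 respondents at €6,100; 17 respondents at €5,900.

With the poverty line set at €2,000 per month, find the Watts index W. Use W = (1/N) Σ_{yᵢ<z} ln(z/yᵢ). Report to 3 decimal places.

0.805

Incomes under z: 38×€400 (q = 38 of N = 76).
Log shortfalls: ln(2000/400) = 1.6094 (×38).
W = 61.158641 / 76 = 0.805.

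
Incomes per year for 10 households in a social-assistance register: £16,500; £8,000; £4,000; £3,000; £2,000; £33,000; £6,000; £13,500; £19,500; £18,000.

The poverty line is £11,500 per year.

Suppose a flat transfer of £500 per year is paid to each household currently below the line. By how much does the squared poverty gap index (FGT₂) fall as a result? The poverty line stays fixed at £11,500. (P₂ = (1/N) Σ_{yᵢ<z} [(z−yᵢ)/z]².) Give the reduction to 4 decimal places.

Before: below the line — £2,000, £3,000, £4,000, £6,000, £8,000; squared poverty gap index (FGT₂) = 0.197543.
After the £500 transfer: below the line — £2,500, £3,500, £4,500, £6,500, £8,500; squared poverty gap index (FGT₂) = 0.172401.
Reduction = 0.197543 − 0.172401 = 0.0251.

0.0251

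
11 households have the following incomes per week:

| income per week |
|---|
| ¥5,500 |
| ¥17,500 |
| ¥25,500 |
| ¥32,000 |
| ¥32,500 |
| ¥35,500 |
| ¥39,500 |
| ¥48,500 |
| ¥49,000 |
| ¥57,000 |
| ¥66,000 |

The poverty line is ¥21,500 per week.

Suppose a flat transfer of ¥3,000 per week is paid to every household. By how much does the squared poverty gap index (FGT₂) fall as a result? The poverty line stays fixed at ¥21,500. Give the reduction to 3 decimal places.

0.020

Before: below the line — ¥5,500, ¥17,500; squared poverty gap index (FGT₂) = 0.05349.
After the ¥3,000 transfer: below the line — ¥8,500, ¥20,500; squared poverty gap index (FGT₂) = 0.03343.
Reduction = 0.05349 − 0.03343 = 0.020.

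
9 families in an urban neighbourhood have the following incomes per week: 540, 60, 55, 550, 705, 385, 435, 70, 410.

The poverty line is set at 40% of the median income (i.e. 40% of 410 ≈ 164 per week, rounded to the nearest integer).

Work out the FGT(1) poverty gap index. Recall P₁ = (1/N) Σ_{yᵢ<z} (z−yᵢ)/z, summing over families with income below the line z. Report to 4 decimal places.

Poor units: 55, 60, 70 (q = 3 of N = 9).
Relative gaps: (164−55)/164 = 0.6646; (164−60)/164 = 0.6341; (164−70)/164 = 0.5732.
Σ = 1.871951. Dividing by the full population N = 9 gives P₁ = 0.2080.

0.2080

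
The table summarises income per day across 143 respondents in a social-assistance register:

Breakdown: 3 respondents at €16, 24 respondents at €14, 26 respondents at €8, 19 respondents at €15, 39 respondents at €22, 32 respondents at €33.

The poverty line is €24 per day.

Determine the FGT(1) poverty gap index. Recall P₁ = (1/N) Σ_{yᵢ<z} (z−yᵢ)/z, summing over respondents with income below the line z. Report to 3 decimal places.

Below the line: 26×€8, 24×€14, 19×€15, 3×€16, 39×€22 (q = 111 of N = 143).
Relative gaps: (24−8)/24 = 0.6667 (×26); (24−14)/24 = 0.4167 (×24); (24−15)/24 = 0.3750 (×19); (24−16)/24 = 0.3333 (×3); (24−22)/24 = 0.0833 (×39).
Sum of shortfalls = 38.708333; P₁ averages over all N: 38.708333 / 143 = 0.271.

0.271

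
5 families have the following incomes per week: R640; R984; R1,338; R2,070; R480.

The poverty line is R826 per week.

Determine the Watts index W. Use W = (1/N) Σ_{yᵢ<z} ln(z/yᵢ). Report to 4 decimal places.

0.1596

Below z: R480, R640 (q = 2 of N = 5).
ln(z/y) terms: ln(826/480) = 0.5428; ln(826/640) = 0.2551.
W = 0.797935 / 5 = 0.1596.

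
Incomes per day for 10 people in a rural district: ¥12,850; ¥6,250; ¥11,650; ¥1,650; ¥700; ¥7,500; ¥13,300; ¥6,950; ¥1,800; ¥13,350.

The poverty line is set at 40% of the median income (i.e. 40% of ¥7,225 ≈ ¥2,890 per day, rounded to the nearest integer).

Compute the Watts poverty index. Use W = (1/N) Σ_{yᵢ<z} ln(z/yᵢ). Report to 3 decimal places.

Below z: ¥700, ¥1,650, ¥1,800 (q = 3 of N = 10).
Log shortfalls: ln(2890/700) = 1.4179; ln(2890/1650) = 0.5605; ln(2890/1800) = 0.4735.
W = 2.451882 / 10 = 0.245.

0.245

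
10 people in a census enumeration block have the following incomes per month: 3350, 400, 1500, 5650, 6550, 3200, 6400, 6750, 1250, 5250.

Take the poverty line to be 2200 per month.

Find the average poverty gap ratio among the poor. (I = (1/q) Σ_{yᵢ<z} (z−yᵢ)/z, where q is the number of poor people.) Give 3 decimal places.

Incomes under z: 400, 1250, 1500 (q = 3 of N = 10).
Shortfall ratios (z−y)/z: 0.8182, 0.4318, 0.3182; sum = 1.568182.
The income-gap ratio divides by q (the poor only): 1.568182 / 3 = 0.523.

0.523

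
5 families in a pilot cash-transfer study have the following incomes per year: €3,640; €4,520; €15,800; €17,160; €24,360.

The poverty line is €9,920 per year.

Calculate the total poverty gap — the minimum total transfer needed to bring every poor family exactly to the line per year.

Below the line: €3,640, €4,520 (q = 2 of N = 5).
Individual gaps: 9920−3640 = 6280; 9920−4520 = 5400.
Aggregate gap = €11,680.

€11,680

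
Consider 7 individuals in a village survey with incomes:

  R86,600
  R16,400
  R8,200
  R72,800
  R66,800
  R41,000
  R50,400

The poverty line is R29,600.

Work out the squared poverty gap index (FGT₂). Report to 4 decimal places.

0.1031

Poor units: R8,200, R16,400 (q = 2 of N = 7).
Normalized shortfalls: (29600−8200)/29600 = 0.7230; (29600−16400)/29600 = 0.4459.
Squared: 0.5227; 0.1989.
Sum = 0.721558; P₂ = 0.721558 / 7 = 0.1031.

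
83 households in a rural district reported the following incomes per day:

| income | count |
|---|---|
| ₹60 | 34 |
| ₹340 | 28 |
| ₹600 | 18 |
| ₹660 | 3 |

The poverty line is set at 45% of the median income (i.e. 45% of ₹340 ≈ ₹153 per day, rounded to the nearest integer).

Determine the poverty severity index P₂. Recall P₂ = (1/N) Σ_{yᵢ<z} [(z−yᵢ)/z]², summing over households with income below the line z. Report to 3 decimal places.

Incomes under z: 34×₹60 (q = 34 of N = 83).
Relative gaps: (153−60)/153 = 0.6078 (×34).
Squared: 0.3695 (×34).
Sum = 12.562092; P₂ = 12.562092 / 83 = 0.151.

0.151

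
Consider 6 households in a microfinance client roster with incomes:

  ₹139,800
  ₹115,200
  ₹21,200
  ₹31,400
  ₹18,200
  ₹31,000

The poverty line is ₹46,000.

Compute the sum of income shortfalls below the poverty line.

₹82,200

Below the line: ₹18,200, ₹21,200, ₹31,000, ₹31,400 (q = 4 of N = 6).
Individual gaps: 46000−18200 = 27800; 46000−21200 = 24800; 46000−31000 = 15000; 46000−31400 = 14600.
Aggregate gap = ₹82,200.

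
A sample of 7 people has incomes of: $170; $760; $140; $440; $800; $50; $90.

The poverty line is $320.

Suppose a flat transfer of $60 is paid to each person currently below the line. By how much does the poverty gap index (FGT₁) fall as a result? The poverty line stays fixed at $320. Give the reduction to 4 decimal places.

Before: below the line — $50, $90, $140, $170; poverty gap index (FGT₁) = 0.370536.
After the $60 transfer: below the line — $110, $150, $200, $230; poverty gap index (FGT₁) = 0.263393.
Reduction = 0.370536 − 0.263393 = 0.1071.

0.1071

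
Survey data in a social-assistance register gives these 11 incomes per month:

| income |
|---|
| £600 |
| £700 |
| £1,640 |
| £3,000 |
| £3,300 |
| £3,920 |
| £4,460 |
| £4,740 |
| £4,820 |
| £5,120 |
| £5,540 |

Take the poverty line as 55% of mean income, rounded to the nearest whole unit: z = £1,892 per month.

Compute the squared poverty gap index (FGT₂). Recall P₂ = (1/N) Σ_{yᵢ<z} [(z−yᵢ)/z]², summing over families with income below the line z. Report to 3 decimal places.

0.080

Below z: £600, £700, £1,640 (q = 3 of N = 11).
Gap ratios (z−y)/z: (1892−600)/1892 = 0.6829; (1892−700)/1892 = 0.6300; (1892−1640)/1892 = 0.1332.
Squared: 0.4663; 0.3969; 0.0177.
Sum = 0.880985; P₂ = 0.880985 / 11 = 0.080.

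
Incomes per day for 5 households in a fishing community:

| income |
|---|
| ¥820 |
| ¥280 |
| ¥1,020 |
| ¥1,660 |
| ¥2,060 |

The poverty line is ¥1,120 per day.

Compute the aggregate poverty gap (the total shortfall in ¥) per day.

Poor units: ¥280, ¥820, ¥1,020 (q = 3 of N = 5).
Individual gaps: 1120−280 = 840; 1120−820 = 300; 1120−1020 = 100.
Aggregate gap = ¥1,240.

¥1,240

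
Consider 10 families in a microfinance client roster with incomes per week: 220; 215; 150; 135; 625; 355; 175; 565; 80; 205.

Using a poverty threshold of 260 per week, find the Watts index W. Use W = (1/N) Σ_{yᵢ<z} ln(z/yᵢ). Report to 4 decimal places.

Below the line: 80, 135, 150, 175, 205, 215, 220 (q = 7 of N = 10).
ln(z/y) terms: ln(260/80) = 1.1787; ln(260/135) = 0.6554; ln(260/150) = 0.5500; ln(260/175) = 0.3959; ln(260/205) = 0.2377; ln(260/215) = 0.1900; ln(260/220) = 0.1671.
W = 3.374773 / 10 = 0.3375.

0.3375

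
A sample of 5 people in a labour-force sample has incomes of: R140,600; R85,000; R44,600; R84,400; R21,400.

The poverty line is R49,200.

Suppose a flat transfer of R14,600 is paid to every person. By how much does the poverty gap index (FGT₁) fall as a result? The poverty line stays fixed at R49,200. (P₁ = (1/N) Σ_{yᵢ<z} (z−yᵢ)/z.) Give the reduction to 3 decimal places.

Before: below the line — R21,400, R44,600; poverty gap index (FGT₁) = 0.13171.
After the R14,600 transfer: below the line — R36,000; poverty gap index (FGT₁) = 0.05366.
Reduction = 0.13171 − 0.05366 = 0.078.

0.078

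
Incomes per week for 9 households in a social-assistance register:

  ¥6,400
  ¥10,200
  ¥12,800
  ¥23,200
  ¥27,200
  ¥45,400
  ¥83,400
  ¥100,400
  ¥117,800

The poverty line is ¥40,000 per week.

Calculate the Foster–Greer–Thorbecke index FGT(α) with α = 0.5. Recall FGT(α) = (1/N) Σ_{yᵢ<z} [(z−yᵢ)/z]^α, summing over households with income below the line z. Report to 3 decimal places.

Below the line: ¥6,400, ¥10,200, ¥12,800, ¥23,200, ¥27,200 (q = 5 of N = 9).
Normalized shortfalls: (40000−6400)/40000 = 0.8400; (40000−10200)/40000 = 0.7450; (40000−12800)/40000 = 0.6800; (40000−23200)/40000 = 0.4200; (40000−27200)/40000 = 0.3200.
Raised to α = 0.5: 0.91652; 0.86313; 0.82462; 0.64807; 0.56569.
Sum = 3.818030; FGT(0.5) = 3.818030 / 9 = 0.424.

0.424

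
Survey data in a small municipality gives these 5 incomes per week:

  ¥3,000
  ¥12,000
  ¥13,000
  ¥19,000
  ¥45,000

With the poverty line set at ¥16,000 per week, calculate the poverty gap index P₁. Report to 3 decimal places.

0.250

Below z: ¥3,000, ¥12,000, ¥13,000 (q = 3 of N = 5).
Relative gaps: (16000−3000)/16000 = 0.8125; (16000−12000)/16000 = 0.2500; (16000−13000)/16000 = 0.1875.
Sum of shortfalls = 1.250000; P₁ averages over all N: 1.250000 / 5 = 0.250.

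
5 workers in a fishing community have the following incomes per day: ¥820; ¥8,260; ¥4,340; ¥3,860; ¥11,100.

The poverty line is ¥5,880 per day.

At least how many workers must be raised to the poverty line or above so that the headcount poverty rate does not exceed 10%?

Currently q = 3 of N = 5 are below the line (H = 0.600).
A headcount ratio of at most 10% allows at most ⌊0.10 × 5⌋ = 0 poor workers.
So at least 3 − 0 = 3 must be lifted.

3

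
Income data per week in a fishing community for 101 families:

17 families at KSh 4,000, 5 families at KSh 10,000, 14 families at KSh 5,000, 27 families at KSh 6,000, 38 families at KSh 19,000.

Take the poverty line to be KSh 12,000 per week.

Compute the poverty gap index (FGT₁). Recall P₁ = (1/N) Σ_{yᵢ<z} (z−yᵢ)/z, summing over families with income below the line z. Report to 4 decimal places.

0.3350

Below z: 17×KSh 4,000, 14×KSh 5,000, 27×KSh 6,000, 5×KSh 10,000 (q = 63 of N = 101).
Shortfall ratios: (12000−4000)/12000 = 0.6667 (×17); (12000−5000)/12000 = 0.5833 (×14); (12000−6000)/12000 = 0.5000 (×27); (12000−10000)/12000 = 0.1667 (×5).
Sum of shortfalls = 33.833333; P₁ averages over all N: 33.833333 / 101 = 0.3350.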